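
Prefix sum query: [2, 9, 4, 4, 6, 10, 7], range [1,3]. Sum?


Prefix sums: [0, 2, 11, 15, 19, 25, 35, 42]
Sum[1..3] = prefix[4] - prefix[1] = 19 - 2 = 17


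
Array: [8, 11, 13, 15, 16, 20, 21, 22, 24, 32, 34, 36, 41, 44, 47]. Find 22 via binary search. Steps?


Search for 22:
[0,14] mid=7 arr[7]=22
Total: 1 comparisons


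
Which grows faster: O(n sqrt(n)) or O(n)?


linear grows slower than n^1.5
O(n) is asymptotically smaller; O(n sqrt(n)) grows faster


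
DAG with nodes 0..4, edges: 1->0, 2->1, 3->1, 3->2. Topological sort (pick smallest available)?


Kahn's algorithm, process smallest node first
Order: [3, 2, 1, 0, 4]


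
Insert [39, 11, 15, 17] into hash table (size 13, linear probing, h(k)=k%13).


Insertions: 39->slot 0; 11->slot 11; 15->slot 2; 17->slot 4
Table: [39, None, 15, None, 17, None, None, None, None, None, None, 11, None]


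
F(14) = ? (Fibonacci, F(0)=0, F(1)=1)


F(n)=F(n-1)+F(n-2)
...F(12)=144, F(13)=233, F(14)=377


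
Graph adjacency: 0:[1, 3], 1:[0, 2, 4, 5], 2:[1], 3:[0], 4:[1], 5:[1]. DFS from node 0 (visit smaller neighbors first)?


DFS stack-based: start with [0]
Visit order: [0, 1, 2, 4, 5, 3]


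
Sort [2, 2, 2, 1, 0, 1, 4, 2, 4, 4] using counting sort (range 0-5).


Count array: [1, 2, 4, 0, 3, 0]
Reconstruct: [0, 1, 1, 2, 2, 2, 2, 4, 4, 4]


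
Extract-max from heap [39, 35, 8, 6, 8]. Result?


Max = 39
Replace root with last, heapify down
Resulting heap: [35, 8, 8, 6]


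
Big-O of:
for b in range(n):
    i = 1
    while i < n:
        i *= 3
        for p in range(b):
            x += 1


Per nesting level: O(n) * O(log n) * O(n) [triangular over b] = O(n^2 log n)
Complexity: O(n^2 log n)


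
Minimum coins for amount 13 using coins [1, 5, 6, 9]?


dp[0]=0; dp[i]=1+min(dp[i-c] for c in coins)
...dp[8]=3, dp[9]=1, dp[10]=2, dp[11]=2, dp[12]=2, dp[13]=3
Minimum coins for 13 = 3


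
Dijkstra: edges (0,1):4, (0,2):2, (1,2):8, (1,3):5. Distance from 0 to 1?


Dijkstra from 0:
Distances: {0: 0, 1: 4, 2: 2, 3: 9}
Shortest distance to 1 = 4, path = [0, 1]


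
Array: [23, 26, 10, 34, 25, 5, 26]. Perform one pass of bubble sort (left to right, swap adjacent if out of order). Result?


After one pass: [23, 10, 26, 25, 5, 26, 34]


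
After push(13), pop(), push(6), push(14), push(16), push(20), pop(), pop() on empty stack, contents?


push(13) -> [13]
pop() returns 13 -> []
push(6) -> [6]
push(14) -> [6, 14]
push(16) -> [6, 14, 16]
push(20) -> [6, 14, 16, 20]
pop() returns 20 -> [6, 14, 16]
pop() returns 16 -> [6, 14]
Final stack (bottom to top): [6, 14]


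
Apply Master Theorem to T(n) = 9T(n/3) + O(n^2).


a=9, b=3, c=2. log_3(9)=2 = c=2. Case 2: O(n^c log n) = O(n^2 log n)
Complexity: O(n^2 log n)


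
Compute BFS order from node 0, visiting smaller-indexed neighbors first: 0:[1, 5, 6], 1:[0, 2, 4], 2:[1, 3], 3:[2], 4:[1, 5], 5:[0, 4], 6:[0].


BFS queue: start with [0]
Visit order: [0, 1, 5, 6, 2, 4, 3]


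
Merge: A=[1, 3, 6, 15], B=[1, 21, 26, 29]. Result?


Compare heads, take smaller each step.
Merged: [1, 1, 3, 6, 15, 21, 26, 29]


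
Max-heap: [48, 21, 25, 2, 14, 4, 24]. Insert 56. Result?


Append 56: [48, 21, 25, 2, 14, 4, 24, 56]
Bubble up: swap idx 7(56) with idx 3(2); swap idx 3(56) with idx 1(21); swap idx 1(56) with idx 0(48)
Result: [56, 48, 25, 21, 14, 4, 24, 2]


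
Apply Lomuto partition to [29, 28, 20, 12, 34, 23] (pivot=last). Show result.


Elements <= 23 go left of pivot.
Result: [20, 12, 23, 28, 34, 29], pivot at index 2


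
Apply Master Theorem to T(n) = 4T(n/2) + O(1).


a=4, b=2, c=0. log_2(4)=2 > c=0. Case 1: O(n^log_b(a)) = O(n^2)
Complexity: O(n^2)


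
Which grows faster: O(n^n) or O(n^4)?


quartic grows slower than n^n
O(n^4) is asymptotically smaller; O(n^n) grows faster


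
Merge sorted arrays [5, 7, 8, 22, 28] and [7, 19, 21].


Compare heads, take smaller each step.
Merged: [5, 7, 7, 8, 19, 21, 22, 28]


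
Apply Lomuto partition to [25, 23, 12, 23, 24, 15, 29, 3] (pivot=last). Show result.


Elements <= 3 go left of pivot.
Result: [3, 23, 12, 23, 24, 15, 29, 25], pivot at index 0


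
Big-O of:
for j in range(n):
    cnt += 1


Per nesting level: O(n) = O(n)
Complexity: O(n)


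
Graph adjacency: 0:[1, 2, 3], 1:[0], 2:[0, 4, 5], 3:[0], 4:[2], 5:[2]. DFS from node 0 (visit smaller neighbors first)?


DFS stack-based: start with [0]
Visit order: [0, 1, 2, 4, 5, 3]


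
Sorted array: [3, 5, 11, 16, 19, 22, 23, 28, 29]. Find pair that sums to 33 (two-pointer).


Two pointers: lo=0, hi=8
Found pair: (5, 28) summing to 33


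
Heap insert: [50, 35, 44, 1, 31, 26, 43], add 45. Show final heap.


Append 45: [50, 35, 44, 1, 31, 26, 43, 45]
Bubble up: swap idx 7(45) with idx 3(1); swap idx 3(45) with idx 1(35)
Result: [50, 45, 44, 35, 31, 26, 43, 1]


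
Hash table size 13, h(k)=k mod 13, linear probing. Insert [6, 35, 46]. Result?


Insertions: 6->slot 6; 35->slot 9; 46->slot 7
Table: [None, None, None, None, None, None, 6, 46, None, 35, None, None, None]


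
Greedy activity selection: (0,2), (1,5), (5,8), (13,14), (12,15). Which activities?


Greedy: pick earliest-ending, then skip overlaps.
Selected (3 activities): [(0, 2), (5, 8), (13, 14)]


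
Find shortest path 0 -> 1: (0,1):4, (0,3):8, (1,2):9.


Dijkstra from 0:
Distances: {0: 0, 1: 4, 2: 13, 3: 8}
Shortest distance to 1 = 4, path = [0, 1]


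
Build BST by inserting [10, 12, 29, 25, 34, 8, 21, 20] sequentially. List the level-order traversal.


Root = 10; build tree by BST insertion.
Level-Order traversal: [10, 8, 12, 29, 25, 34, 21, 20]


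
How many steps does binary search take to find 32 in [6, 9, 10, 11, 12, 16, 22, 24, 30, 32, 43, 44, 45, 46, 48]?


Search for 32:
[0,14] mid=7 arr[7]=24
[8,14] mid=11 arr[11]=44
[8,10] mid=9 arr[9]=32
Total: 3 comparisons


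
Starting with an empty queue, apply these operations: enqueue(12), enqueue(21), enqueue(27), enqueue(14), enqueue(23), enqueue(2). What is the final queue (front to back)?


enqueue(12) -> [12]
enqueue(21) -> [12, 21]
enqueue(27) -> [12, 21, 27]
enqueue(14) -> [12, 21, 27, 14]
enqueue(23) -> [12, 21, 27, 14, 23]
enqueue(2) -> [12, 21, 27, 14, 23, 2]
Final queue (front to back): [12, 21, 27, 14, 23, 2]


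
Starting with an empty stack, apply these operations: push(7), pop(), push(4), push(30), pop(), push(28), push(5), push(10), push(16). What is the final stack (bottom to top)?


push(7) -> [7]
pop() returns 7 -> []
push(4) -> [4]
push(30) -> [4, 30]
pop() returns 30 -> [4]
push(28) -> [4, 28]
push(5) -> [4, 28, 5]
push(10) -> [4, 28, 5, 10]
push(16) -> [4, 28, 5, 10, 16]
Final stack (bottom to top): [4, 28, 5, 10, 16]


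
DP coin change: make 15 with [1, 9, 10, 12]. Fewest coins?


dp[0]=0; dp[i]=1+min(dp[i-c] for c in coins)
...dp[10]=1, dp[11]=2, dp[12]=1, dp[13]=2, dp[14]=3, dp[15]=4
Minimum coins for 15 = 4


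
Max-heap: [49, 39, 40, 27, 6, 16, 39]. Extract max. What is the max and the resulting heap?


Max = 49
Replace root with last, heapify down
Resulting heap: [40, 39, 39, 27, 6, 16]


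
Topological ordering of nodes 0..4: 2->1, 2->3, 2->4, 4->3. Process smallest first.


Kahn's algorithm, process smallest node first
Order: [0, 2, 1, 4, 3]


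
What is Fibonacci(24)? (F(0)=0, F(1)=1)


F(n)=F(n-1)+F(n-2)
...F(22)=17711, F(23)=28657, F(24)=46368


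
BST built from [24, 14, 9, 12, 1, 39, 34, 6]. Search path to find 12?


BST root = 24
Search for 12: compare at each node
Path: [24, 14, 9, 12]


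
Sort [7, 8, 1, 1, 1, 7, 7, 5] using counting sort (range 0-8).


Count array: [0, 3, 0, 0, 0, 1, 0, 3, 1]
Reconstruct: [1, 1, 1, 5, 7, 7, 7, 8]


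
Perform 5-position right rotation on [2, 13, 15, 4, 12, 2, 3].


Right rotate by 5: [15, 4, 12, 2, 3, 2, 13]


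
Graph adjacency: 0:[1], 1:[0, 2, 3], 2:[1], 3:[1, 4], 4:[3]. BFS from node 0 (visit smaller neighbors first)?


BFS queue: start with [0]
Visit order: [0, 1, 2, 3, 4]


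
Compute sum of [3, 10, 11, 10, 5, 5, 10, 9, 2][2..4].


Prefix sums: [0, 3, 13, 24, 34, 39, 44, 54, 63, 65]
Sum[2..4] = prefix[5] - prefix[2] = 39 - 13 = 26


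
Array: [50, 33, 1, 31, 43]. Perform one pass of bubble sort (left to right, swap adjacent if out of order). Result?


After one pass: [33, 1, 31, 43, 50]


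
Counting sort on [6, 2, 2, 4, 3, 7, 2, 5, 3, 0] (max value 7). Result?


Count array: [1, 0, 3, 2, 1, 1, 1, 1]
Reconstruct: [0, 2, 2, 2, 3, 3, 4, 5, 6, 7]


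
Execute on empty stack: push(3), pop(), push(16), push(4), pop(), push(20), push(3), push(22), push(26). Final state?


push(3) -> [3]
pop() returns 3 -> []
push(16) -> [16]
push(4) -> [16, 4]
pop() returns 4 -> [16]
push(20) -> [16, 20]
push(3) -> [16, 20, 3]
push(22) -> [16, 20, 3, 22]
push(26) -> [16, 20, 3, 22, 26]
Final stack (bottom to top): [16, 20, 3, 22, 26]


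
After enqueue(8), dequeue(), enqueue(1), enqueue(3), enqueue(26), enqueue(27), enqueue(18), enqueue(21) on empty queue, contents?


enqueue(8) -> [8]
dequeue() returns 8 -> []
enqueue(1) -> [1]
enqueue(3) -> [1, 3]
enqueue(26) -> [1, 3, 26]
enqueue(27) -> [1, 3, 26, 27]
enqueue(18) -> [1, 3, 26, 27, 18]
enqueue(21) -> [1, 3, 26, 27, 18, 21]
Final queue (front to back): [1, 3, 26, 27, 18, 21]


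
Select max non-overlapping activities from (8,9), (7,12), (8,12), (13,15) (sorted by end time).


Greedy: pick earliest-ending, then skip overlaps.
Selected (2 activities): [(8, 9), (13, 15)]


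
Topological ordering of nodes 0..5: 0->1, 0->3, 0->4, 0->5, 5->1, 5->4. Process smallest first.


Kahn's algorithm, process smallest node first
Order: [0, 2, 3, 5, 1, 4]


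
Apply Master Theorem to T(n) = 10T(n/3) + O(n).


a=10, b=3, c=1. log_3(10)=2.096 > c=1. Case 1: O(n^log_b(a)) = O(n^2.096)
Complexity: O(n^2.096)


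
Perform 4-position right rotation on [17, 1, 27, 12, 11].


Right rotate by 4: [1, 27, 12, 11, 17]


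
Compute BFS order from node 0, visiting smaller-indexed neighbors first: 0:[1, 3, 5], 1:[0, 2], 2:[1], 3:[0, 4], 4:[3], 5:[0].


BFS queue: start with [0]
Visit order: [0, 1, 3, 5, 2, 4]


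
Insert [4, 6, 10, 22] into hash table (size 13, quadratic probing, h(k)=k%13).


Insertions: 4->slot 4; 6->slot 6; 10->slot 10; 22->slot 9
Table: [None, None, None, None, 4, None, 6, None, None, 22, 10, None, None]


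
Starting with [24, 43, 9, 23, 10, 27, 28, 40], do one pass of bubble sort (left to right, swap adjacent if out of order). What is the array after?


After one pass: [24, 9, 23, 10, 27, 28, 40, 43]


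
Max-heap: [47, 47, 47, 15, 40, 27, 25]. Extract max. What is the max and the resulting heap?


Max = 47
Replace root with last, heapify down
Resulting heap: [47, 40, 47, 15, 25, 27]


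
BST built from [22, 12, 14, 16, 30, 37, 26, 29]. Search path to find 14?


BST root = 22
Search for 14: compare at each node
Path: [22, 12, 14]


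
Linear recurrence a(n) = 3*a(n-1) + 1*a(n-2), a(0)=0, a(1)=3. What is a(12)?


Build bottom-up:
...a(10)=128511, a(11)=424443, a(12)=3*424443+1*128511=1401840


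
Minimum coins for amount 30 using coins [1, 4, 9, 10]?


dp[0]=0; dp[i]=1+min(dp[i-c] for c in coins)
...dp[25]=4, dp[26]=4, dp[27]=3, dp[28]=3, dp[29]=3, dp[30]=3
Minimum coins for 30 = 3


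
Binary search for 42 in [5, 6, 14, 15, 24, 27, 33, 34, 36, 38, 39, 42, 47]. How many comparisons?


Search for 42:
[0,12] mid=6 arr[6]=33
[7,12] mid=9 arr[9]=38
[10,12] mid=11 arr[11]=42
Total: 3 comparisons


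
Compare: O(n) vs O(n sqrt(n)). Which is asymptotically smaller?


linear grows slower than n^1.5
O(n) is asymptotically smaller; O(n sqrt(n)) grows faster


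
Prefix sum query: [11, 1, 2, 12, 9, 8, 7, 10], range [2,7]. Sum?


Prefix sums: [0, 11, 12, 14, 26, 35, 43, 50, 60]
Sum[2..7] = prefix[8] - prefix[2] = 60 - 12 = 48


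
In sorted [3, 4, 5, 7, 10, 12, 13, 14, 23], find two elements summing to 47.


Two pointers: lo=0, hi=8
No pair sums to 47


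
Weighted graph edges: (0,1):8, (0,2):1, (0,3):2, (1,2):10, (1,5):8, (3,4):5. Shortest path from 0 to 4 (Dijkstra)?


Dijkstra from 0:
Distances: {0: 0, 1: 8, 2: 1, 3: 2, 4: 7, 5: 16}
Shortest distance to 4 = 7, path = [0, 3, 4]


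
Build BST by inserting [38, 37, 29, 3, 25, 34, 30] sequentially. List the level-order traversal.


Root = 38; build tree by BST insertion.
Level-Order traversal: [38, 37, 29, 3, 34, 25, 30]


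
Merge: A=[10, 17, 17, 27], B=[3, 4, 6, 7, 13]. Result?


Compare heads, take smaller each step.
Merged: [3, 4, 6, 7, 10, 13, 17, 17, 27]


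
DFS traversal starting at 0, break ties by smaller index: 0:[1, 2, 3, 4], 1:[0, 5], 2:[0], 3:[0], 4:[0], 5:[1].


DFS stack-based: start with [0]
Visit order: [0, 1, 5, 2, 3, 4]


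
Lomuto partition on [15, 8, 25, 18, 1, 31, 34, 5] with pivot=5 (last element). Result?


Elements <= 5 go left of pivot.
Result: [1, 5, 25, 18, 15, 31, 34, 8], pivot at index 1


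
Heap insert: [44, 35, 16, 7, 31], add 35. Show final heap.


Append 35: [44, 35, 16, 7, 31, 35]
Bubble up: swap idx 5(35) with idx 2(16)
Result: [44, 35, 35, 7, 31, 16]


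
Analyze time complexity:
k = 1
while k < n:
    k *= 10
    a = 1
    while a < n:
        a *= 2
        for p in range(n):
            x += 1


Per nesting level: O(log n) * O(log n) * O(n) = O(n (log n)^2)
Complexity: O(n (log n)^2)


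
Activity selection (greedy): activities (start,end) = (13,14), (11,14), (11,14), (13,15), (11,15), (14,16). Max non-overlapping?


Greedy: pick earliest-ending, then skip overlaps.
Selected (2 activities): [(13, 14), (14, 16)]


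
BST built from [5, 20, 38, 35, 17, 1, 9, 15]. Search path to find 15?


BST root = 5
Search for 15: compare at each node
Path: [5, 20, 17, 9, 15]


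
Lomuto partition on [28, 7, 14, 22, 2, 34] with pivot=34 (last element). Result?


Elements <= 34 go left of pivot.
Result: [28, 7, 14, 22, 2, 34], pivot at index 5


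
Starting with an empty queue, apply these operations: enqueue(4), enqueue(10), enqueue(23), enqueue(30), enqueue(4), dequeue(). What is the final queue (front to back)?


enqueue(4) -> [4]
enqueue(10) -> [4, 10]
enqueue(23) -> [4, 10, 23]
enqueue(30) -> [4, 10, 23, 30]
enqueue(4) -> [4, 10, 23, 30, 4]
dequeue() returns 4 -> [10, 23, 30, 4]
Final queue (front to back): [10, 23, 30, 4]


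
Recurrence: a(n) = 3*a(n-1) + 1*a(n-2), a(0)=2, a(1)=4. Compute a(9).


Build bottom-up:
...a(7)=5476, a(8)=18086, a(9)=3*18086+1*5476=59734


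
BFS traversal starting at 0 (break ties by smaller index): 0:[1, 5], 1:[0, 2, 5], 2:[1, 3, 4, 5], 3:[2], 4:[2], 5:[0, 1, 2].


BFS queue: start with [0]
Visit order: [0, 1, 5, 2, 3, 4]


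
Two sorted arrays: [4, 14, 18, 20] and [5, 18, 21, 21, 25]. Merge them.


Compare heads, take smaller each step.
Merged: [4, 5, 14, 18, 18, 20, 21, 21, 25]


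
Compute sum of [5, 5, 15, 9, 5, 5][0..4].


Prefix sums: [0, 5, 10, 25, 34, 39, 44]
Sum[0..4] = prefix[5] - prefix[0] = 39 - 0 = 39


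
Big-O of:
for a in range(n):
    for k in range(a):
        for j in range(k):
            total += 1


Per nesting level: O(n) * O(n) [triangular over a] * O(n) [triangular over k] = O(n^3)
Complexity: O(n^3)


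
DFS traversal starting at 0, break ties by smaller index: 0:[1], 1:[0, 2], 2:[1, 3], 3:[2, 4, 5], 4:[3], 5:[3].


DFS stack-based: start with [0]
Visit order: [0, 1, 2, 3, 4, 5]


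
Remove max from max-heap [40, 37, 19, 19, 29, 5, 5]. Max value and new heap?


Max = 40
Replace root with last, heapify down
Resulting heap: [37, 29, 19, 19, 5, 5]


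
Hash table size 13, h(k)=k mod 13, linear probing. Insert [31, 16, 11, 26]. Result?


Insertions: 31->slot 5; 16->slot 3; 11->slot 11; 26->slot 0
Table: [26, None, None, 16, None, 31, None, None, None, None, None, 11, None]


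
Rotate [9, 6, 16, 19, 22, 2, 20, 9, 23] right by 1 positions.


Right rotate by 1: [23, 9, 6, 16, 19, 22, 2, 20, 9]


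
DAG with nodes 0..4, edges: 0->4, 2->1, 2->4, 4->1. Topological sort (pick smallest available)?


Kahn's algorithm, process smallest node first
Order: [0, 2, 3, 4, 1]


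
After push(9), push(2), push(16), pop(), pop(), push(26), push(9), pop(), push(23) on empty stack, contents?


push(9) -> [9]
push(2) -> [9, 2]
push(16) -> [9, 2, 16]
pop() returns 16 -> [9, 2]
pop() returns 2 -> [9]
push(26) -> [9, 26]
push(9) -> [9, 26, 9]
pop() returns 9 -> [9, 26]
push(23) -> [9, 26, 23]
Final stack (bottom to top): [9, 26, 23]


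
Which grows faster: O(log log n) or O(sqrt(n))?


double-logarithmic grows slower than sublinear
O(log log n) is asymptotically smaller; O(sqrt(n)) grows faster


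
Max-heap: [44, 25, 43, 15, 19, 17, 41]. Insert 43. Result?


Append 43: [44, 25, 43, 15, 19, 17, 41, 43]
Bubble up: swap idx 7(43) with idx 3(15); swap idx 3(43) with idx 1(25)
Result: [44, 43, 43, 25, 19, 17, 41, 15]


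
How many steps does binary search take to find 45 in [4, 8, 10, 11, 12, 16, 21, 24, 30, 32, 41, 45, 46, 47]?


Search for 45:
[0,13] mid=6 arr[6]=21
[7,13] mid=10 arr[10]=41
[11,13] mid=12 arr[12]=46
[11,11] mid=11 arr[11]=45
Total: 4 comparisons


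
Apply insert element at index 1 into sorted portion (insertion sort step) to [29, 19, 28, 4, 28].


After one pass: [19, 29, 28, 4, 28]


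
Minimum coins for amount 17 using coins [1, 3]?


dp[0]=0; dp[i]=1+min(dp[i-c] for c in coins)
...dp[12]=4, dp[13]=5, dp[14]=6, dp[15]=5, dp[16]=6, dp[17]=7
Minimum coins for 17 = 7


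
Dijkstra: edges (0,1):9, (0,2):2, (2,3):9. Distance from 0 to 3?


Dijkstra from 0:
Distances: {0: 0, 1: 9, 2: 2, 3: 11}
Shortest distance to 3 = 11, path = [0, 2, 3]


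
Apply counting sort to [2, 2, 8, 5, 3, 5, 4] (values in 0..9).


Count array: [0, 0, 2, 1, 1, 2, 0, 0, 1, 0]
Reconstruct: [2, 2, 3, 4, 5, 5, 8]


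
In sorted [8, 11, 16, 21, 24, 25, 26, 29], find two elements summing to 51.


Two pointers: lo=0, hi=7
Found pair: (25, 26) summing to 51


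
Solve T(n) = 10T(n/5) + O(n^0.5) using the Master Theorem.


a=10, b=5, c=0.5. log_5(10)=1.431 > c=0.5. Case 1: O(n^log_b(a)) = O(n^1.431)
Complexity: O(n^1.431)


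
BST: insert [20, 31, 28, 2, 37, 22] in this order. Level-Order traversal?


Root = 20; build tree by BST insertion.
Level-Order traversal: [20, 2, 31, 28, 37, 22]


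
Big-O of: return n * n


Analysis: constant-time operation, no loop
Complexity: O(1)


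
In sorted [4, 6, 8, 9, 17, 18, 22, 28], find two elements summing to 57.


Two pointers: lo=0, hi=7
No pair sums to 57


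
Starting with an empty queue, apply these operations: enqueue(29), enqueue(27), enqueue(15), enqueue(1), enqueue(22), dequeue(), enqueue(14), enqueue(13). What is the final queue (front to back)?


enqueue(29) -> [29]
enqueue(27) -> [29, 27]
enqueue(15) -> [29, 27, 15]
enqueue(1) -> [29, 27, 15, 1]
enqueue(22) -> [29, 27, 15, 1, 22]
dequeue() returns 29 -> [27, 15, 1, 22]
enqueue(14) -> [27, 15, 1, 22, 14]
enqueue(13) -> [27, 15, 1, 22, 14, 13]
Final queue (front to back): [27, 15, 1, 22, 14, 13]


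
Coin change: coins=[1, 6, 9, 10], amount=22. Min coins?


dp[0]=0; dp[i]=1+min(dp[i-c] for c in coins)
...dp[17]=3, dp[18]=2, dp[19]=2, dp[20]=2, dp[21]=3, dp[22]=3
Minimum coins for 22 = 3


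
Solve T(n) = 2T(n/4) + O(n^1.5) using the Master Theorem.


a=2, b=4, c=1.5. log_4(2)=0.5 < c=1.5. Case 3: O(n^c) = O(n^1.500)
Complexity: O(n^1.500)


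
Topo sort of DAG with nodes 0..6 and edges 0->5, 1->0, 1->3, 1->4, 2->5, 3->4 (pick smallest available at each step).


Kahn's algorithm, process smallest node first
Order: [1, 0, 2, 3, 4, 5, 6]


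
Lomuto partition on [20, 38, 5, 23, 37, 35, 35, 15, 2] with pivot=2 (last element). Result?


Elements <= 2 go left of pivot.
Result: [2, 38, 5, 23, 37, 35, 35, 15, 20], pivot at index 0


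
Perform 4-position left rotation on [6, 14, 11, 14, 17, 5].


Left rotate by 4: [17, 5, 6, 14, 11, 14]


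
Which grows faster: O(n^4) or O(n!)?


quartic grows slower than factorial
O(n^4) is asymptotically smaller; O(n!) grows faster


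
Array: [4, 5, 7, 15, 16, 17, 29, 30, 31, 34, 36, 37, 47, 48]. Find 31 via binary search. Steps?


Search for 31:
[0,13] mid=6 arr[6]=29
[7,13] mid=10 arr[10]=36
[7,9] mid=8 arr[8]=31
Total: 3 comparisons


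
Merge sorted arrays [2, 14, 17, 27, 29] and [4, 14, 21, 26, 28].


Compare heads, take smaller each step.
Merged: [2, 4, 14, 14, 17, 21, 26, 27, 28, 29]


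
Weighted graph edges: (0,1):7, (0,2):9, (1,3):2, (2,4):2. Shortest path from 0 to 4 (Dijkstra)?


Dijkstra from 0:
Distances: {0: 0, 1: 7, 2: 9, 3: 9, 4: 11}
Shortest distance to 4 = 11, path = [0, 2, 4]


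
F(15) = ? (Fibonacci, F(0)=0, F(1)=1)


F(n)=F(n-1)+F(n-2)
...F(13)=233, F(14)=377, F(15)=610


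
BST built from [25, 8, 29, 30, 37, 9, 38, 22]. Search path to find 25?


BST root = 25
Search for 25: compare at each node
Path: [25]


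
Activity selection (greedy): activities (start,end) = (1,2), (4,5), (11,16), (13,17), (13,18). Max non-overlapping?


Greedy: pick earliest-ending, then skip overlaps.
Selected (3 activities): [(1, 2), (4, 5), (11, 16)]


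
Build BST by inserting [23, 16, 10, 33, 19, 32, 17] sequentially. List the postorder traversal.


Root = 23; build tree by BST insertion.
Postorder traversal: [10, 17, 19, 16, 32, 33, 23]


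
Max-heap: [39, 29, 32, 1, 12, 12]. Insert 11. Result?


Append 11: [39, 29, 32, 1, 12, 12, 11]
Bubble up: no swaps needed
Result: [39, 29, 32, 1, 12, 12, 11]


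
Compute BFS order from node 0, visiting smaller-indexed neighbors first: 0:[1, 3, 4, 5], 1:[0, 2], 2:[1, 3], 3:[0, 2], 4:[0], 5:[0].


BFS queue: start with [0]
Visit order: [0, 1, 3, 4, 5, 2]


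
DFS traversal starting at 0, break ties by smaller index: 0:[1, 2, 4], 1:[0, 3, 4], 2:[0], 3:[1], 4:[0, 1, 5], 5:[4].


DFS stack-based: start with [0]
Visit order: [0, 1, 3, 4, 5, 2]


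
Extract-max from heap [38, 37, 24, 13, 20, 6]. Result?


Max = 38
Replace root with last, heapify down
Resulting heap: [37, 20, 24, 13, 6]


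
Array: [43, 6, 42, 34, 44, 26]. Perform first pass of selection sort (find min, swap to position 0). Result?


After one pass: [6, 43, 42, 34, 44, 26]


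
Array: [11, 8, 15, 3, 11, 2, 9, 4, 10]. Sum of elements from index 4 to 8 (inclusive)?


Prefix sums: [0, 11, 19, 34, 37, 48, 50, 59, 63, 73]
Sum[4..8] = prefix[9] - prefix[4] = 73 - 37 = 36


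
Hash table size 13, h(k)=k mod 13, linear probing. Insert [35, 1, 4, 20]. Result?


Insertions: 35->slot 9; 1->slot 1; 4->slot 4; 20->slot 7
Table: [None, 1, None, None, 4, None, None, 20, None, 35, None, None, None]


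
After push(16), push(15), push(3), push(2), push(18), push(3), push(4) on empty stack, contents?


push(16) -> [16]
push(15) -> [16, 15]
push(3) -> [16, 15, 3]
push(2) -> [16, 15, 3, 2]
push(18) -> [16, 15, 3, 2, 18]
push(3) -> [16, 15, 3, 2, 18, 3]
push(4) -> [16, 15, 3, 2, 18, 3, 4]
Final stack (bottom to top): [16, 15, 3, 2, 18, 3, 4]


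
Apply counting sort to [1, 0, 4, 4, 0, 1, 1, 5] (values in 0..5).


Count array: [2, 3, 0, 0, 2, 1]
Reconstruct: [0, 0, 1, 1, 1, 4, 4, 5]


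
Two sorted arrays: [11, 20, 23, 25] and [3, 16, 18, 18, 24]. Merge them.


Compare heads, take smaller each step.
Merged: [3, 11, 16, 18, 18, 20, 23, 24, 25]


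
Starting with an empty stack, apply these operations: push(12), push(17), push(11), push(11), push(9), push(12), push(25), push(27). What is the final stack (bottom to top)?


push(12) -> [12]
push(17) -> [12, 17]
push(11) -> [12, 17, 11]
push(11) -> [12, 17, 11, 11]
push(9) -> [12, 17, 11, 11, 9]
push(12) -> [12, 17, 11, 11, 9, 12]
push(25) -> [12, 17, 11, 11, 9, 12, 25]
push(27) -> [12, 17, 11, 11, 9, 12, 25, 27]
Final stack (bottom to top): [12, 17, 11, 11, 9, 12, 25, 27]


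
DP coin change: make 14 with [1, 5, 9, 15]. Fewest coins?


dp[0]=0; dp[i]=1+min(dp[i-c] for c in coins)
...dp[9]=1, dp[10]=2, dp[11]=3, dp[12]=4, dp[13]=5, dp[14]=2
Minimum coins for 14 = 2


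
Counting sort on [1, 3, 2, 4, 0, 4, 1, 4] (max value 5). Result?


Count array: [1, 2, 1, 1, 3, 0]
Reconstruct: [0, 1, 1, 2, 3, 4, 4, 4]


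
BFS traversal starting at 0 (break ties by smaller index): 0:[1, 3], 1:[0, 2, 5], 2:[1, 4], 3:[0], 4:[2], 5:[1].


BFS queue: start with [0]
Visit order: [0, 1, 3, 2, 5, 4]


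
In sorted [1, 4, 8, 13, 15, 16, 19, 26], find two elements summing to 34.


Two pointers: lo=0, hi=7
Found pair: (8, 26) summing to 34


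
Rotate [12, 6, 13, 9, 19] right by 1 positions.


Right rotate by 1: [19, 12, 6, 13, 9]


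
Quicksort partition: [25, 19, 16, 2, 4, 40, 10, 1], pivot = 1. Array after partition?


Elements <= 1 go left of pivot.
Result: [1, 19, 16, 2, 4, 40, 10, 25], pivot at index 0


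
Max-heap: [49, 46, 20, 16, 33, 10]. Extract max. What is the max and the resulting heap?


Max = 49
Replace root with last, heapify down
Resulting heap: [46, 33, 20, 16, 10]


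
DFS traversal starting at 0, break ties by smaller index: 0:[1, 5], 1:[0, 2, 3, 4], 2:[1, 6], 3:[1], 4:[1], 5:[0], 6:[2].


DFS stack-based: start with [0]
Visit order: [0, 1, 2, 6, 3, 4, 5]


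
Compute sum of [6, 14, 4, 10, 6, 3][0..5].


Prefix sums: [0, 6, 20, 24, 34, 40, 43]
Sum[0..5] = prefix[6] - prefix[0] = 43 - 0 = 43


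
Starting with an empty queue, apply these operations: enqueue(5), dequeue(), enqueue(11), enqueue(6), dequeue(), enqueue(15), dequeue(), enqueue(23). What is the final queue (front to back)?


enqueue(5) -> [5]
dequeue() returns 5 -> []
enqueue(11) -> [11]
enqueue(6) -> [11, 6]
dequeue() returns 11 -> [6]
enqueue(15) -> [6, 15]
dequeue() returns 6 -> [15]
enqueue(23) -> [15, 23]
Final queue (front to back): [15, 23]


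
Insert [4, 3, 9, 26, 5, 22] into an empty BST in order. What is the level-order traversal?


Root = 4; build tree by BST insertion.
Level-Order traversal: [4, 3, 9, 5, 26, 22]


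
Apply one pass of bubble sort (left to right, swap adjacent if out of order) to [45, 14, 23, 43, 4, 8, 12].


After one pass: [14, 23, 43, 4, 8, 12, 45]


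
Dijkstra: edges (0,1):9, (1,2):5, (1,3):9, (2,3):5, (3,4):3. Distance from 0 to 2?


Dijkstra from 0:
Distances: {0: 0, 1: 9, 2: 14, 3: 18, 4: 21}
Shortest distance to 2 = 14, path = [0, 1, 2]


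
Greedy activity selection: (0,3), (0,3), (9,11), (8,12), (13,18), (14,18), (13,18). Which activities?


Greedy: pick earliest-ending, then skip overlaps.
Selected (3 activities): [(0, 3), (9, 11), (13, 18)]


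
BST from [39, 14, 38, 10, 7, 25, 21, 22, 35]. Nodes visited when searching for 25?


BST root = 39
Search for 25: compare at each node
Path: [39, 14, 38, 25]


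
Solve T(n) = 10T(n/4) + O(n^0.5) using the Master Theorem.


a=10, b=4, c=0.5. log_4(10)=1.661 > c=0.5. Case 1: O(n^log_b(a)) = O(n^1.661)
Complexity: O(n^1.661)


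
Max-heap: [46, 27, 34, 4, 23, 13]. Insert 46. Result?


Append 46: [46, 27, 34, 4, 23, 13, 46]
Bubble up: swap idx 6(46) with idx 2(34)
Result: [46, 27, 46, 4, 23, 13, 34]


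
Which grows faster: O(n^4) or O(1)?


constant grows slower than quartic
O(1) is asymptotically smaller; O(n^4) grows faster


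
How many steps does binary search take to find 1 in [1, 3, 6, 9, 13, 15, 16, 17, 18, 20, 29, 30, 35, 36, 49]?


Search for 1:
[0,14] mid=7 arr[7]=17
[0,6] mid=3 arr[3]=9
[0,2] mid=1 arr[1]=3
[0,0] mid=0 arr[0]=1
Total: 4 comparisons


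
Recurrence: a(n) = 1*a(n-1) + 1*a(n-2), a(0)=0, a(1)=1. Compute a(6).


Build bottom-up:
...a(4)=3, a(5)=5, a(6)=1*5+1*3=8


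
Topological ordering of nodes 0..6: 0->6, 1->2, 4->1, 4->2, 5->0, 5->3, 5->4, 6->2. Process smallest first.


Kahn's algorithm, process smallest node first
Order: [5, 0, 3, 4, 1, 6, 2]


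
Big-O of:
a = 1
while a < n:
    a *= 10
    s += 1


Per nesting level: O(log n) = O(log n)
Complexity: O(log n)


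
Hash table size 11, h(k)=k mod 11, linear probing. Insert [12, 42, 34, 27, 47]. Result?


Insertions: 12->slot 1; 42->slot 9; 34->slot 2; 27->slot 5; 47->slot 3
Table: [None, 12, 34, 47, None, 27, None, None, None, 42, None]


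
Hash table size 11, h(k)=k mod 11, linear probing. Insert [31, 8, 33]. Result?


Insertions: 31->slot 9; 8->slot 8; 33->slot 0
Table: [33, None, None, None, None, None, None, None, 8, 31, None]


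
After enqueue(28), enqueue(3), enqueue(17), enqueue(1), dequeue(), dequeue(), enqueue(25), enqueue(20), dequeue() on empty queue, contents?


enqueue(28) -> [28]
enqueue(3) -> [28, 3]
enqueue(17) -> [28, 3, 17]
enqueue(1) -> [28, 3, 17, 1]
dequeue() returns 28 -> [3, 17, 1]
dequeue() returns 3 -> [17, 1]
enqueue(25) -> [17, 1, 25]
enqueue(20) -> [17, 1, 25, 20]
dequeue() returns 17 -> [1, 25, 20]
Final queue (front to back): [1, 25, 20]


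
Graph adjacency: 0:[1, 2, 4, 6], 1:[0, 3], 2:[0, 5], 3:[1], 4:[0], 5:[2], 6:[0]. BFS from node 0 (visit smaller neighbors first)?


BFS queue: start with [0]
Visit order: [0, 1, 2, 4, 6, 3, 5]


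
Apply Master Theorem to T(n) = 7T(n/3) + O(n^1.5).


a=7, b=3, c=1.5. log_3(7)=1.771 > c=1.5. Case 1: O(n^log_b(a)) = O(n^1.771)
Complexity: O(n^1.771)


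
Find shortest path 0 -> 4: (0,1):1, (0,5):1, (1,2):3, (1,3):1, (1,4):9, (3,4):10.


Dijkstra from 0:
Distances: {0: 0, 1: 1, 2: 4, 3: 2, 4: 10, 5: 1}
Shortest distance to 4 = 10, path = [0, 1, 4]


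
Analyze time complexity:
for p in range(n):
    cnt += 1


Per nesting level: O(n) = O(n)
Complexity: O(n)


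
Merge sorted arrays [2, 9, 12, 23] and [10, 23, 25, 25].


Compare heads, take smaller each step.
Merged: [2, 9, 10, 12, 23, 23, 25, 25]


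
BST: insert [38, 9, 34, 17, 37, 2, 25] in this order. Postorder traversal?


Root = 38; build tree by BST insertion.
Postorder traversal: [2, 25, 17, 37, 34, 9, 38]


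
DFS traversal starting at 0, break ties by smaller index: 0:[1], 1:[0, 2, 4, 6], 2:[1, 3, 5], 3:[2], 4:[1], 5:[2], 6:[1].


DFS stack-based: start with [0]
Visit order: [0, 1, 2, 3, 5, 4, 6]


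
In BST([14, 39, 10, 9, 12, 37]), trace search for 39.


BST root = 14
Search for 39: compare at each node
Path: [14, 39]


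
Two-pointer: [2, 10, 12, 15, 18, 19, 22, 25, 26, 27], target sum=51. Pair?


Two pointers: lo=0, hi=9
Found pair: (25, 26) summing to 51


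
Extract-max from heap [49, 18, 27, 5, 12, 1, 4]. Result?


Max = 49
Replace root with last, heapify down
Resulting heap: [27, 18, 4, 5, 12, 1]


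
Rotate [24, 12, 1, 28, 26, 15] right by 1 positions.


Right rotate by 1: [15, 24, 12, 1, 28, 26]


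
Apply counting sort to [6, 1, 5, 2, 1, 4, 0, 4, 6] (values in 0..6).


Count array: [1, 2, 1, 0, 2, 1, 2]
Reconstruct: [0, 1, 1, 2, 4, 4, 5, 6, 6]


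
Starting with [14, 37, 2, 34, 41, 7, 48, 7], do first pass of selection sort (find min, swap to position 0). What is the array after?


After one pass: [2, 37, 14, 34, 41, 7, 48, 7]


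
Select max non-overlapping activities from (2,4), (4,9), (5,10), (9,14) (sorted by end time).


Greedy: pick earliest-ending, then skip overlaps.
Selected (3 activities): [(2, 4), (4, 9), (9, 14)]


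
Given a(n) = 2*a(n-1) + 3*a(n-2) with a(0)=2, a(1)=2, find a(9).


Build bottom-up:
...a(7)=2186, a(8)=6562, a(9)=2*6562+3*2186=19682


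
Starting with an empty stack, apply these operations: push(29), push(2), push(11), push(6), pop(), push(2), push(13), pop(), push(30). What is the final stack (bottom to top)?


push(29) -> [29]
push(2) -> [29, 2]
push(11) -> [29, 2, 11]
push(6) -> [29, 2, 11, 6]
pop() returns 6 -> [29, 2, 11]
push(2) -> [29, 2, 11, 2]
push(13) -> [29, 2, 11, 2, 13]
pop() returns 13 -> [29, 2, 11, 2]
push(30) -> [29, 2, 11, 2, 30]
Final stack (bottom to top): [29, 2, 11, 2, 30]


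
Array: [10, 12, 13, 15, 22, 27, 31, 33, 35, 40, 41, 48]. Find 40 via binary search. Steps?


Search for 40:
[0,11] mid=5 arr[5]=27
[6,11] mid=8 arr[8]=35
[9,11] mid=10 arr[10]=41
[9,9] mid=9 arr[9]=40
Total: 4 comparisons


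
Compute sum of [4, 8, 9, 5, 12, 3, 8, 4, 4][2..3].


Prefix sums: [0, 4, 12, 21, 26, 38, 41, 49, 53, 57]
Sum[2..3] = prefix[4] - prefix[2] = 26 - 12 = 14


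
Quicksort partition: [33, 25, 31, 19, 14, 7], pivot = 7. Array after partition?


Elements <= 7 go left of pivot.
Result: [7, 25, 31, 19, 14, 33], pivot at index 0


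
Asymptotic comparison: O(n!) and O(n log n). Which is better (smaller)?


linearithmic grows slower than factorial
O(n log n) is asymptotically smaller; O(n!) grows faster


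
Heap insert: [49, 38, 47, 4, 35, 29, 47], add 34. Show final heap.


Append 34: [49, 38, 47, 4, 35, 29, 47, 34]
Bubble up: swap idx 7(34) with idx 3(4)
Result: [49, 38, 47, 34, 35, 29, 47, 4]


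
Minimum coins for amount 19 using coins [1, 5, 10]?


dp[0]=0; dp[i]=1+min(dp[i-c] for c in coins)
...dp[14]=5, dp[15]=2, dp[16]=3, dp[17]=4, dp[18]=5, dp[19]=6
Minimum coins for 19 = 6


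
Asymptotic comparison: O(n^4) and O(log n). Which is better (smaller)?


logarithmic grows slower than quartic
O(log n) is asymptotically smaller; O(n^4) grows faster


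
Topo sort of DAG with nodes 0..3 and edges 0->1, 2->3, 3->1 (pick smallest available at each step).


Kahn's algorithm, process smallest node first
Order: [0, 2, 3, 1]


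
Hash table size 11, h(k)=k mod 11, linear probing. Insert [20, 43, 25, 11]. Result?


Insertions: 20->slot 9; 43->slot 10; 25->slot 3; 11->slot 0
Table: [11, None, None, 25, None, None, None, None, None, 20, 43]


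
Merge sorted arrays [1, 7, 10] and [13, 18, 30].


Compare heads, take smaller each step.
Merged: [1, 7, 10, 13, 18, 30]


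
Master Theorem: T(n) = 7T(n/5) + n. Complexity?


a=7, b=5, c=1. log_5(7)=1.209 > c=1. Case 1: O(n^log_b(a)) = O(n^1.209)
Complexity: O(n^1.209)


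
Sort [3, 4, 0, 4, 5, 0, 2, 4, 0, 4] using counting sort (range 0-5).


Count array: [3, 0, 1, 1, 4, 1]
Reconstruct: [0, 0, 0, 2, 3, 4, 4, 4, 4, 5]


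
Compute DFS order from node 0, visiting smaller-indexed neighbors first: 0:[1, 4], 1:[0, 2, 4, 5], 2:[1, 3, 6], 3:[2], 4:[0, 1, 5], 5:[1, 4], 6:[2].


DFS stack-based: start with [0]
Visit order: [0, 1, 2, 3, 6, 4, 5]


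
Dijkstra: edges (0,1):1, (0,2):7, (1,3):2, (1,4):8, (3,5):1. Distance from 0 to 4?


Dijkstra from 0:
Distances: {0: 0, 1: 1, 2: 7, 3: 3, 4: 9, 5: 4}
Shortest distance to 4 = 9, path = [0, 1, 4]


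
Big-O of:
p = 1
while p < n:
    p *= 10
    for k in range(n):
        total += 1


Per nesting level: O(log n) * O(n) = O(n log n)
Complexity: O(n log n)


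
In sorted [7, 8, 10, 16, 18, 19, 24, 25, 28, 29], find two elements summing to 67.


Two pointers: lo=0, hi=9
No pair sums to 67


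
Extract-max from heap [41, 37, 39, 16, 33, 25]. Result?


Max = 41
Replace root with last, heapify down
Resulting heap: [39, 37, 25, 16, 33]


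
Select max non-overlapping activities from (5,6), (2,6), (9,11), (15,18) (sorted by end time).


Greedy: pick earliest-ending, then skip overlaps.
Selected (3 activities): [(5, 6), (9, 11), (15, 18)]


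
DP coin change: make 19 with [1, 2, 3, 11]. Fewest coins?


dp[0]=0; dp[i]=1+min(dp[i-c] for c in coins)
...dp[14]=2, dp[15]=3, dp[16]=3, dp[17]=3, dp[18]=4, dp[19]=4
Minimum coins for 19 = 4


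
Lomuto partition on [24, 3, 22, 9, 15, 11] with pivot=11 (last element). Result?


Elements <= 11 go left of pivot.
Result: [3, 9, 11, 24, 15, 22], pivot at index 2


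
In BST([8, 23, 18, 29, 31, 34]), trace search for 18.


BST root = 8
Search for 18: compare at each node
Path: [8, 23, 18]


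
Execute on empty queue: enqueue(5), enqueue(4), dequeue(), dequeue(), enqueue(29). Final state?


enqueue(5) -> [5]
enqueue(4) -> [5, 4]
dequeue() returns 5 -> [4]
dequeue() returns 4 -> []
enqueue(29) -> [29]
Final queue (front to back): [29]


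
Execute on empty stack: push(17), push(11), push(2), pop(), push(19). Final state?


push(17) -> [17]
push(11) -> [17, 11]
push(2) -> [17, 11, 2]
pop() returns 2 -> [17, 11]
push(19) -> [17, 11, 19]
Final stack (bottom to top): [17, 11, 19]


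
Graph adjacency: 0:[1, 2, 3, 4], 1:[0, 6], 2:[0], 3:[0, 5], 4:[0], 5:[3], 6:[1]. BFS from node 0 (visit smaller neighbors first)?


BFS queue: start with [0]
Visit order: [0, 1, 2, 3, 4, 6, 5]


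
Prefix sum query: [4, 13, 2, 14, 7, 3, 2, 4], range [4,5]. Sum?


Prefix sums: [0, 4, 17, 19, 33, 40, 43, 45, 49]
Sum[4..5] = prefix[6] - prefix[4] = 43 - 33 = 10


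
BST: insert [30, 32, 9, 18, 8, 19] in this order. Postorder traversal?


Root = 30; build tree by BST insertion.
Postorder traversal: [8, 19, 18, 9, 32, 30]


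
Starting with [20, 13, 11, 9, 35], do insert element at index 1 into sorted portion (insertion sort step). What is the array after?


After one pass: [13, 20, 11, 9, 35]


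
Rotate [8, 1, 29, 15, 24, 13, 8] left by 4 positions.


Left rotate by 4: [24, 13, 8, 8, 1, 29, 15]


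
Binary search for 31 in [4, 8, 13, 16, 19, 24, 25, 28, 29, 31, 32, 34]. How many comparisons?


Search for 31:
[0,11] mid=5 arr[5]=24
[6,11] mid=8 arr[8]=29
[9,11] mid=10 arr[10]=32
[9,9] mid=9 arr[9]=31
Total: 4 comparisons


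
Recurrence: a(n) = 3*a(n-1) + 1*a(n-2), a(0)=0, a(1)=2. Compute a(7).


Build bottom-up:
...a(5)=218, a(6)=720, a(7)=3*720+1*218=2378


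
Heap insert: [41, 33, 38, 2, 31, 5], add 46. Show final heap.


Append 46: [41, 33, 38, 2, 31, 5, 46]
Bubble up: swap idx 6(46) with idx 2(38); swap idx 2(46) with idx 0(41)
Result: [46, 33, 41, 2, 31, 5, 38]


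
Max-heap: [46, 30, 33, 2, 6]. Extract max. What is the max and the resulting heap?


Max = 46
Replace root with last, heapify down
Resulting heap: [33, 30, 6, 2]


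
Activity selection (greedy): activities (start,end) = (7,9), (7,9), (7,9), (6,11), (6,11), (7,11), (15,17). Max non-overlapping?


Greedy: pick earliest-ending, then skip overlaps.
Selected (2 activities): [(7, 9), (15, 17)]


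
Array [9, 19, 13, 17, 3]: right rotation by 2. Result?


Right rotate by 2: [17, 3, 9, 19, 13]


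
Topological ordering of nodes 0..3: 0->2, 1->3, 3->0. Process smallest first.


Kahn's algorithm, process smallest node first
Order: [1, 3, 0, 2]


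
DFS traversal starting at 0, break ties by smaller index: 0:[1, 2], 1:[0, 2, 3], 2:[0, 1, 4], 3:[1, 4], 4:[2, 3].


DFS stack-based: start with [0]
Visit order: [0, 1, 2, 4, 3]


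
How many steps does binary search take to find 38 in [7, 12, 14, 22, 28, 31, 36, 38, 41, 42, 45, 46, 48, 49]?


Search for 38:
[0,13] mid=6 arr[6]=36
[7,13] mid=10 arr[10]=45
[7,9] mid=8 arr[8]=41
[7,7] mid=7 arr[7]=38
Total: 4 comparisons


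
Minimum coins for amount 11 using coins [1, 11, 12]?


dp[0]=0; dp[i]=1+min(dp[i-c] for c in coins)
...dp[6]=6, dp[7]=7, dp[8]=8, dp[9]=9, dp[10]=10, dp[11]=1
Minimum coins for 11 = 1


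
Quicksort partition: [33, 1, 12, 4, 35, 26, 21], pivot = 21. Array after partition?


Elements <= 21 go left of pivot.
Result: [1, 12, 4, 21, 35, 26, 33], pivot at index 3


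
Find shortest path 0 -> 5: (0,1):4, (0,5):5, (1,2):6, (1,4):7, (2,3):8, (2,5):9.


Dijkstra from 0:
Distances: {0: 0, 1: 4, 2: 10, 3: 18, 4: 11, 5: 5}
Shortest distance to 5 = 5, path = [0, 5]


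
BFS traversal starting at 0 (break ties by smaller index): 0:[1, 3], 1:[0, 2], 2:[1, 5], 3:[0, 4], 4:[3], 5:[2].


BFS queue: start with [0]
Visit order: [0, 1, 3, 2, 4, 5]


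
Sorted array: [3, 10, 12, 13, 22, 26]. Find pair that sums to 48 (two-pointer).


Two pointers: lo=0, hi=5
Found pair: (22, 26) summing to 48


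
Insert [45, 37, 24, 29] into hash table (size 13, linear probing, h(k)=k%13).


Insertions: 45->slot 6; 37->slot 11; 24->slot 12; 29->slot 3
Table: [None, None, None, 29, None, None, 45, None, None, None, None, 37, 24]
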